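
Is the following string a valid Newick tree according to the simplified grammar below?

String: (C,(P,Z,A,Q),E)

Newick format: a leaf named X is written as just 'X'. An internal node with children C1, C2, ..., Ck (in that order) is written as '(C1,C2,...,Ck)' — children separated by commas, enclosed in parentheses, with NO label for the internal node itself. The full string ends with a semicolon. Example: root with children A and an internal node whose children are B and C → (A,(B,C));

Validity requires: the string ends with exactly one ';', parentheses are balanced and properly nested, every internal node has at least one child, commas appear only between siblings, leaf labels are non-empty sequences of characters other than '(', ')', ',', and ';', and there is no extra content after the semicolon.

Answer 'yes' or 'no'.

Input: (C,(P,Z,A,Q),E)
Paren balance: 2 '(' vs 2 ')' OK
Ends with single ';': False
Full parse: FAILS (must end with ;)
Valid: False

Answer: no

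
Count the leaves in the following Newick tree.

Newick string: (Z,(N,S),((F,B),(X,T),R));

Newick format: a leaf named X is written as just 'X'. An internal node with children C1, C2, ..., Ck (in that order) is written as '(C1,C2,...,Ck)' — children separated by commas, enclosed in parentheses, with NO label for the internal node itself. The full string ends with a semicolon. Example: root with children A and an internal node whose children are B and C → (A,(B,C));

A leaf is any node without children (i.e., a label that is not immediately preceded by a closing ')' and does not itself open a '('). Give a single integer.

Newick: (Z,(N,S),((F,B),(X,T),R));
Scan left-to-right; a leaf is any maximal label run not followed by '(':
  pos 1: leaf 'Z' → count = 1
  pos 4: leaf 'N' → count = 2
  pos 6: leaf 'S' → count = 3
  pos 11: leaf 'F' → count = 4
  pos 13: leaf 'B' → count = 5
  pos 17: leaf 'X' → count = 6
  pos 19: leaf 'T' → count = 7
  pos 22: leaf 'R' → count = 8
Total leaves: 8

Answer: 8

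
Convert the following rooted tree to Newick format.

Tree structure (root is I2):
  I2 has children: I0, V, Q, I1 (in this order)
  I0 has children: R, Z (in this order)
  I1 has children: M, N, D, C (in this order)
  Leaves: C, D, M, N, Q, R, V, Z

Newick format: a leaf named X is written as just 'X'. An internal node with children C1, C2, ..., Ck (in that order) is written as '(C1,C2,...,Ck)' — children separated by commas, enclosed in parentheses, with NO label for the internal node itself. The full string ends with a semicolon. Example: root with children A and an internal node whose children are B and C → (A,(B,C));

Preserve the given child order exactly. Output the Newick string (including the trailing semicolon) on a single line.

Answer: ((R,Z),V,Q,(M,N,D,C));

Derivation:
internal I2 with children ['I0', 'V', 'Q', 'I1']
  internal I0 with children ['R', 'Z']
    leaf 'R' → 'R'
    leaf 'Z' → 'Z'
  → '(R,Z)'
  leaf 'V' → 'V'
  leaf 'Q' → 'Q'
  internal I1 with children ['M', 'N', 'D', 'C']
    leaf 'M' → 'M'
    leaf 'N' → 'N'
    leaf 'D' → 'D'
    leaf 'C' → 'C'
  → '(M,N,D,C)'
→ '((R,Z),V,Q,(M,N,D,C))'
Final: ((R,Z),V,Q,(M,N,D,C));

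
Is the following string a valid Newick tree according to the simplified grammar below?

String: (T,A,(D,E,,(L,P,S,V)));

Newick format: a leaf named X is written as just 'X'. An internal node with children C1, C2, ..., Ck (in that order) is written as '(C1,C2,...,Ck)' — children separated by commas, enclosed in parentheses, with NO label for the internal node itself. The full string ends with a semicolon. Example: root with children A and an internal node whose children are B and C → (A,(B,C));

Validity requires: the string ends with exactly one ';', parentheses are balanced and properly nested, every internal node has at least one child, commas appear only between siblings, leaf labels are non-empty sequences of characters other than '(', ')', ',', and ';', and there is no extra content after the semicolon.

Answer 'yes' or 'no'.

Input: (T,A,(D,E,,(L,P,S,V)));
Paren balance: 3 '(' vs 3 ')' OK
Ends with single ';': True
Full parse: FAILS (empty leaf label at pos 10)
Valid: False

Answer: no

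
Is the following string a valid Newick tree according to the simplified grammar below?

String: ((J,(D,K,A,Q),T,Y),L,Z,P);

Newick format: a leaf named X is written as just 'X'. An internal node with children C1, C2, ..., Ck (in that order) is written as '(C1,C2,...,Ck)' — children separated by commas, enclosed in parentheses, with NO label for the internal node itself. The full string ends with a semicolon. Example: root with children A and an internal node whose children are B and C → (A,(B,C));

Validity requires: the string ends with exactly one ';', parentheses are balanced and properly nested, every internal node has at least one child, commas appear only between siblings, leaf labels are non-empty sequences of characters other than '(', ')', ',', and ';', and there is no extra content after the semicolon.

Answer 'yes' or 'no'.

Answer: yes

Derivation:
Input: ((J,(D,K,A,Q),T,Y),L,Z,P);
Paren balance: 3 '(' vs 3 ')' OK
Ends with single ';': True
Full parse: OK
Valid: True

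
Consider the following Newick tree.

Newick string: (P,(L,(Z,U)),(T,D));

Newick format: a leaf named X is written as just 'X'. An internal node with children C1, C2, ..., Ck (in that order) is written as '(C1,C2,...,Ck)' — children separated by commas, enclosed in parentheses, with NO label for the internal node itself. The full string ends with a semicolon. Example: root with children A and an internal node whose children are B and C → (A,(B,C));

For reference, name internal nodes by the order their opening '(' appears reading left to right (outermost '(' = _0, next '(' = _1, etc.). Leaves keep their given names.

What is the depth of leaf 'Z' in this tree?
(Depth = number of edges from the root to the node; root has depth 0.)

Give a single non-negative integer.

Answer: 3

Derivation:
Newick: (P,(L,(Z,U)),(T,D));
Naming internals by '(' encounter order: outermost '(' = _0, next = _1, ...
Query node: Z
Path from root: _0 -> _1 -> _2 -> Z
Depth of Z: 3 (number of edges from root)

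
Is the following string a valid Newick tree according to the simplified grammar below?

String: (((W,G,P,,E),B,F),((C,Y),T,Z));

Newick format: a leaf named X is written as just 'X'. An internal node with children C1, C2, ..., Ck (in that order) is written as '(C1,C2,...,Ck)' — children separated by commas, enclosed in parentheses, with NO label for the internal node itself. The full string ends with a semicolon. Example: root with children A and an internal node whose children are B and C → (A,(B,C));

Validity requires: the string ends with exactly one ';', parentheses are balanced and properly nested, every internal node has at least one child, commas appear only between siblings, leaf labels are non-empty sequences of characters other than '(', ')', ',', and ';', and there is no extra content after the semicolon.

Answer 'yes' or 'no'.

Input: (((W,G,P,,E),B,F),((C,Y),T,Z));
Paren balance: 5 '(' vs 5 ')' OK
Ends with single ';': True
Full parse: FAILS (empty leaf label at pos 9)
Valid: False

Answer: no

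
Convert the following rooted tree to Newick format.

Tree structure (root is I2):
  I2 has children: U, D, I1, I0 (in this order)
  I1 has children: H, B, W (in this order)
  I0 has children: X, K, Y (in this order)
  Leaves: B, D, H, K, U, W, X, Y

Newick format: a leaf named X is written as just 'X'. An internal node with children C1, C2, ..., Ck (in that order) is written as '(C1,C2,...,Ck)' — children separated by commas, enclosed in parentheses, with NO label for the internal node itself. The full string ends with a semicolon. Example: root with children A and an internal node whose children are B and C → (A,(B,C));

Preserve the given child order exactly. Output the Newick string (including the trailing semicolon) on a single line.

internal I2 with children ['U', 'D', 'I1', 'I0']
  leaf 'U' → 'U'
  leaf 'D' → 'D'
  internal I1 with children ['H', 'B', 'W']
    leaf 'H' → 'H'
    leaf 'B' → 'B'
    leaf 'W' → 'W'
  → '(H,B,W)'
  internal I0 with children ['X', 'K', 'Y']
    leaf 'X' → 'X'
    leaf 'K' → 'K'
    leaf 'Y' → 'Y'
  → '(X,K,Y)'
→ '(U,D,(H,B,W),(X,K,Y))'
Final: (U,D,(H,B,W),(X,K,Y));

Answer: (U,D,(H,B,W),(X,K,Y));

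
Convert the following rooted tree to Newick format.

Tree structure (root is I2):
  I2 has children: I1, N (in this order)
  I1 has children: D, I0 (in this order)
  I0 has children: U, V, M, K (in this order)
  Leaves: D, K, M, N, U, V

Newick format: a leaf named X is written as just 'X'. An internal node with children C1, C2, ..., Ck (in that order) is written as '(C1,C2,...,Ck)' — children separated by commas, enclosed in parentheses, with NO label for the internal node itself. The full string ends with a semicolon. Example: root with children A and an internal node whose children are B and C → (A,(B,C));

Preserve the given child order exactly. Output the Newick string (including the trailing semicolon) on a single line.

Answer: ((D,(U,V,M,K)),N);

Derivation:
internal I2 with children ['I1', 'N']
  internal I1 with children ['D', 'I0']
    leaf 'D' → 'D'
    internal I0 with children ['U', 'V', 'M', 'K']
      leaf 'U' → 'U'
      leaf 'V' → 'V'
      leaf 'M' → 'M'
      leaf 'K' → 'K'
    → '(U,V,M,K)'
  → '(D,(U,V,M,K))'
  leaf 'N' → 'N'
→ '((D,(U,V,M,K)),N)'
Final: ((D,(U,V,M,K)),N);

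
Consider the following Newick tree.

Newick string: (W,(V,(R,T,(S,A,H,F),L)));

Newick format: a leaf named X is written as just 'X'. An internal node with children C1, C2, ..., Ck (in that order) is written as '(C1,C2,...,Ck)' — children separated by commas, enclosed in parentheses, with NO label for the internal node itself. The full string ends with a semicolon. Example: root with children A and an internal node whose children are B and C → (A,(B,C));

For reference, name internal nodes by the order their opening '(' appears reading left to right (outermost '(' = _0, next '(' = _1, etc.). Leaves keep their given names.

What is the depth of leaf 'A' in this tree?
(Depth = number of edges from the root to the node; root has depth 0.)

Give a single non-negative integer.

Newick: (W,(V,(R,T,(S,A,H,F),L)));
Naming internals by '(' encounter order: outermost '(' = _0, next = _1, ...
Query node: A
Path from root: _0 -> _1 -> _2 -> _3 -> A
Depth of A: 4 (number of edges from root)

Answer: 4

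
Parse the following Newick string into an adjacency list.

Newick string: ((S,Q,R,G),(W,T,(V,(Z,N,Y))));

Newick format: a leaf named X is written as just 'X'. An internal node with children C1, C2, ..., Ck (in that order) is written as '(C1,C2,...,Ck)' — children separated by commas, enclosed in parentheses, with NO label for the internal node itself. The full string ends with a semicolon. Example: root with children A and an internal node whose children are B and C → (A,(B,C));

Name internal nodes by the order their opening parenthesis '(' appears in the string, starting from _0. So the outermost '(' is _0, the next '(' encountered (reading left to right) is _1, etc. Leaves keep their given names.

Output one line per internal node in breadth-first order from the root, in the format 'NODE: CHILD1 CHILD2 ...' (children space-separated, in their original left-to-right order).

Answer: _0: _1 _2
_1: S Q R G
_2: W T _3
_3: V _4
_4: Z N Y

Derivation:
Input: ((S,Q,R,G),(W,T,(V,(Z,N,Y))));
Scanning left-to-right, naming '(' by encounter order:
  pos 0: '(' -> open internal node _0 (depth 1)
  pos 1: '(' -> open internal node _1 (depth 2)
  pos 9: ')' -> close internal node _1 (now at depth 1)
  pos 11: '(' -> open internal node _2 (depth 2)
  pos 16: '(' -> open internal node _3 (depth 3)
  pos 19: '(' -> open internal node _4 (depth 4)
  pos 25: ')' -> close internal node _4 (now at depth 3)
  pos 26: ')' -> close internal node _3 (now at depth 2)
  pos 27: ')' -> close internal node _2 (now at depth 1)
  pos 28: ')' -> close internal node _0 (now at depth 0)
Total internal nodes: 5
BFS adjacency from root:
  _0: _1 _2
  _1: S Q R G
  _2: W T _3
  _3: V _4
  _4: Z N Y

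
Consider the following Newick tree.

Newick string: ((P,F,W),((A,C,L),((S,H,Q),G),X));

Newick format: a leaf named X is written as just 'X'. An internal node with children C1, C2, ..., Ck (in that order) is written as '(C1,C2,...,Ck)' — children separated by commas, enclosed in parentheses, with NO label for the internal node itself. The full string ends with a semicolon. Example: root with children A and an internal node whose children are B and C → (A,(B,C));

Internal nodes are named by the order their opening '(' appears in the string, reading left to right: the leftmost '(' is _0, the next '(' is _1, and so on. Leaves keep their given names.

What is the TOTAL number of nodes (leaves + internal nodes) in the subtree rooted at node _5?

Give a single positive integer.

Answer: 4

Derivation:
Newick: ((P,F,W),((A,C,L),((S,H,Q),G),X));
Locate _5: it is the '(' at position 19 (the 6th '(' reading left to right).
Query: subtree rooted at _5
_5: subtree_size = 1 + 3
  S: subtree_size = 1 + 0
  H: subtree_size = 1 + 0
  Q: subtree_size = 1 + 0
Total subtree size of _5: 4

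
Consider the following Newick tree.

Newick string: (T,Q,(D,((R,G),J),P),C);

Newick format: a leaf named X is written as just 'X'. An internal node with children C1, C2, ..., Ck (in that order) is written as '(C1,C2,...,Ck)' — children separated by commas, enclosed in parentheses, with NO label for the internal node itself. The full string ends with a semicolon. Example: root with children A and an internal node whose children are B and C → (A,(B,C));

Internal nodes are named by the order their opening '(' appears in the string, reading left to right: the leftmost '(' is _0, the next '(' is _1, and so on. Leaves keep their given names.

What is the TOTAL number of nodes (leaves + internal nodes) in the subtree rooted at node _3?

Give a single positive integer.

Newick: (T,Q,(D,((R,G),J),P),C);
Locate _3: it is the '(' at position 9 (the 4th '(' reading left to right).
Query: subtree rooted at _3
_3: subtree_size = 1 + 2
  R: subtree_size = 1 + 0
  G: subtree_size = 1 + 0
Total subtree size of _3: 3

Answer: 3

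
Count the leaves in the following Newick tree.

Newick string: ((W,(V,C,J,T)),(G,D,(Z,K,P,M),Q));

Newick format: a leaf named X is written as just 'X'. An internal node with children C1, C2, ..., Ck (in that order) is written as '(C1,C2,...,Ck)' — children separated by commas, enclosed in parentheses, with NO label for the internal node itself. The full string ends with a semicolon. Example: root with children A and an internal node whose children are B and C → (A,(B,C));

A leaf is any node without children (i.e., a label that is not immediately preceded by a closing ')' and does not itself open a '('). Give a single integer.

Newick: ((W,(V,C,J,T)),(G,D,(Z,K,P,M),Q));
Scan left-to-right; a leaf is any maximal label run not followed by '(':
  pos 2: leaf 'W' → count = 1
  pos 5: leaf 'V' → count = 2
  pos 7: leaf 'C' → count = 3
  pos 9: leaf 'J' → count = 4
  pos 11: leaf 'T' → count = 5
  pos 16: leaf 'G' → count = 6
  pos 18: leaf 'D' → count = 7
  pos 21: leaf 'Z' → count = 8
  pos 23: leaf 'K' → count = 9
  pos 25: leaf 'P' → count = 10
  pos 27: leaf 'M' → count = 11
  pos 30: leaf 'Q' → count = 12
Total leaves: 12

Answer: 12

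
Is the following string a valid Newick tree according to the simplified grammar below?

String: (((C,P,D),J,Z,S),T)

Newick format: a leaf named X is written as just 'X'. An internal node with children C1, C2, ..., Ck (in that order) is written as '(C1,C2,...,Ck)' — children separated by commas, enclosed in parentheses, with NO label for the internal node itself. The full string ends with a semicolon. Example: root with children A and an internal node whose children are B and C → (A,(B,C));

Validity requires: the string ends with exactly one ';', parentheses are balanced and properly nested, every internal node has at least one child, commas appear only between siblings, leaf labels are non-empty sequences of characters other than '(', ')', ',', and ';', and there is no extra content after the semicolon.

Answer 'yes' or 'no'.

Input: (((C,P,D),J,Z,S),T)
Paren balance: 3 '(' vs 3 ')' OK
Ends with single ';': False
Full parse: FAILS (must end with ;)
Valid: False

Answer: no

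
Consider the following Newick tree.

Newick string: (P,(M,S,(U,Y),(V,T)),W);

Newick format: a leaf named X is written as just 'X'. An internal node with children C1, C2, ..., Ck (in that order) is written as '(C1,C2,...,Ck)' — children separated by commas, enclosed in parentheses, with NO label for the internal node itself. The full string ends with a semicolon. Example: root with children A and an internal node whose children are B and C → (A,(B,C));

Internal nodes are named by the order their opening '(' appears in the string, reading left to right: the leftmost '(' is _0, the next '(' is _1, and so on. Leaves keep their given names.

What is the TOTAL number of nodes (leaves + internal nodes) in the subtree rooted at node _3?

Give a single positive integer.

Newick: (P,(M,S,(U,Y),(V,T)),W);
Locate _3: it is the '(' at position 14 (the 4th '(' reading left to right).
Query: subtree rooted at _3
_3: subtree_size = 1 + 2
  V: subtree_size = 1 + 0
  T: subtree_size = 1 + 0
Total subtree size of _3: 3

Answer: 3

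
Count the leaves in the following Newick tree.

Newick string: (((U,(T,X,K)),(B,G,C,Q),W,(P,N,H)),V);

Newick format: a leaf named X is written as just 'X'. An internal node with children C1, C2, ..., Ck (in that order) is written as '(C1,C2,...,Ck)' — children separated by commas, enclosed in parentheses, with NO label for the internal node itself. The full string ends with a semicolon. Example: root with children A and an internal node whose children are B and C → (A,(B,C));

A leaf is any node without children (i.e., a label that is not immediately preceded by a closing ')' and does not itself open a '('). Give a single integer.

Newick: (((U,(T,X,K)),(B,G,C,Q),W,(P,N,H)),V);
Scan left-to-right; a leaf is any maximal label run not followed by '(':
  pos 3: leaf 'U' → count = 1
  pos 6: leaf 'T' → count = 2
  pos 8: leaf 'X' → count = 3
  pos 10: leaf 'K' → count = 4
  pos 15: leaf 'B' → count = 5
  pos 17: leaf 'G' → count = 6
  pos 19: leaf 'C' → count = 7
  pos 21: leaf 'Q' → count = 8
  pos 24: leaf 'W' → count = 9
  pos 27: leaf 'P' → count = 10
  pos 29: leaf 'N' → count = 11
  pos 31: leaf 'H' → count = 12
  pos 35: leaf 'V' → count = 13
Total leaves: 13

Answer: 13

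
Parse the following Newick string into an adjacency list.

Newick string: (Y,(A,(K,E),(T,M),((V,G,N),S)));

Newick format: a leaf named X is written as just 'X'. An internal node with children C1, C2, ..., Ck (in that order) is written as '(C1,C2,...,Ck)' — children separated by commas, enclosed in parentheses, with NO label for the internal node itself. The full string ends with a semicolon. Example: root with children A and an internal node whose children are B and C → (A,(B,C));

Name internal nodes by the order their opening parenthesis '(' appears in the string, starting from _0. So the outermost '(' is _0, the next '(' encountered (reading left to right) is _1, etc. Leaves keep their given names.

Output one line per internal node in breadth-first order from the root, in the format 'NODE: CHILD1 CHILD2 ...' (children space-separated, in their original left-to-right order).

Input: (Y,(A,(K,E),(T,M),((V,G,N),S)));
Scanning left-to-right, naming '(' by encounter order:
  pos 0: '(' -> open internal node _0 (depth 1)
  pos 3: '(' -> open internal node _1 (depth 2)
  pos 6: '(' -> open internal node _2 (depth 3)
  pos 10: ')' -> close internal node _2 (now at depth 2)
  pos 12: '(' -> open internal node _3 (depth 3)
  pos 16: ')' -> close internal node _3 (now at depth 2)
  pos 18: '(' -> open internal node _4 (depth 3)
  pos 19: '(' -> open internal node _5 (depth 4)
  pos 25: ')' -> close internal node _5 (now at depth 3)
  pos 28: ')' -> close internal node _4 (now at depth 2)
  pos 29: ')' -> close internal node _1 (now at depth 1)
  pos 30: ')' -> close internal node _0 (now at depth 0)
Total internal nodes: 6
BFS adjacency from root:
  _0: Y _1
  _1: A _2 _3 _4
  _2: K E
  _3: T M
  _4: _5 S
  _5: V G N

Answer: _0: Y _1
_1: A _2 _3 _4
_2: K E
_3: T M
_4: _5 S
_5: V G N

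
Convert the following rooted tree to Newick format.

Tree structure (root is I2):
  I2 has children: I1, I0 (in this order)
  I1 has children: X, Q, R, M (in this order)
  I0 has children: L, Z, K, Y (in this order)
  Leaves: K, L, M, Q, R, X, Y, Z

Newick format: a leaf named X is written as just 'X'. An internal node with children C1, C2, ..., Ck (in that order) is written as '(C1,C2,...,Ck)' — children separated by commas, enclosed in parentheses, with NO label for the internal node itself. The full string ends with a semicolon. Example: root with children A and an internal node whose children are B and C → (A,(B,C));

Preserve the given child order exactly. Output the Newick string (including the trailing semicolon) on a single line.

Answer: ((X,Q,R,M),(L,Z,K,Y));

Derivation:
internal I2 with children ['I1', 'I0']
  internal I1 with children ['X', 'Q', 'R', 'M']
    leaf 'X' → 'X'
    leaf 'Q' → 'Q'
    leaf 'R' → 'R'
    leaf 'M' → 'M'
  → '(X,Q,R,M)'
  internal I0 with children ['L', 'Z', 'K', 'Y']
    leaf 'L' → 'L'
    leaf 'Z' → 'Z'
    leaf 'K' → 'K'
    leaf 'Y' → 'Y'
  → '(L,Z,K,Y)'
→ '((X,Q,R,M),(L,Z,K,Y))'
Final: ((X,Q,R,M),(L,Z,K,Y));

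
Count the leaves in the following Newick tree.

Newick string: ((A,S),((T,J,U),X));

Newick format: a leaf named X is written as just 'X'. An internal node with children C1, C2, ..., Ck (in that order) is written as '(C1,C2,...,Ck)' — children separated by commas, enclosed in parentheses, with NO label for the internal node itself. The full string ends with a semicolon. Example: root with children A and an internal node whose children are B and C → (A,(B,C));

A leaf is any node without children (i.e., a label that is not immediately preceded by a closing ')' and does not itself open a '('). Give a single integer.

Answer: 6

Derivation:
Newick: ((A,S),((T,J,U),X));
Scan left-to-right; a leaf is any maximal label run not followed by '(':
  pos 2: leaf 'A' → count = 1
  pos 4: leaf 'S' → count = 2
  pos 9: leaf 'T' → count = 3
  pos 11: leaf 'J' → count = 4
  pos 13: leaf 'U' → count = 5
  pos 16: leaf 'X' → count = 6
Total leaves: 6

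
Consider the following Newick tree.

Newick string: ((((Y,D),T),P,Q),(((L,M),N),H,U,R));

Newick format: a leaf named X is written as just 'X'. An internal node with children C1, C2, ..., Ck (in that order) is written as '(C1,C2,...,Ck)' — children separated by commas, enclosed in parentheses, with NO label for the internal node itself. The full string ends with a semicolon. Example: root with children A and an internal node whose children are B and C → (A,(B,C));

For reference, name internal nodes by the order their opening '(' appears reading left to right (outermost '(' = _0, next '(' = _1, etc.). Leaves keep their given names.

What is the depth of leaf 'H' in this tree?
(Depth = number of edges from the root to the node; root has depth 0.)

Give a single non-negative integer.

Newick: ((((Y,D),T),P,Q),(((L,M),N),H,U,R));
Naming internals by '(' encounter order: outermost '(' = _0, next = _1, ...
Query node: H
Path from root: _0 -> _4 -> H
Depth of H: 2 (number of edges from root)

Answer: 2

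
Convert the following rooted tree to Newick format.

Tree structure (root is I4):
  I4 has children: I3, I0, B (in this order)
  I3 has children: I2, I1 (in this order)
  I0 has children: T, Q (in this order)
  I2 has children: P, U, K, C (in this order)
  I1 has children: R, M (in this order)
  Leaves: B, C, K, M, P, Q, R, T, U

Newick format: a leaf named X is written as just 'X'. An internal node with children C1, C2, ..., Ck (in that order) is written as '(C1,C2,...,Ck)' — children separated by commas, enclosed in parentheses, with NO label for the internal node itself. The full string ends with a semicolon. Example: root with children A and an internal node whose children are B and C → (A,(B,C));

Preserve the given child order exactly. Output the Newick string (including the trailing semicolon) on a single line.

Answer: (((P,U,K,C),(R,M)),(T,Q),B);

Derivation:
internal I4 with children ['I3', 'I0', 'B']
  internal I3 with children ['I2', 'I1']
    internal I2 with children ['P', 'U', 'K', 'C']
      leaf 'P' → 'P'
      leaf 'U' → 'U'
      leaf 'K' → 'K'
      leaf 'C' → 'C'
    → '(P,U,K,C)'
    internal I1 with children ['R', 'M']
      leaf 'R' → 'R'
      leaf 'M' → 'M'
    → '(R,M)'
  → '((P,U,K,C),(R,M))'
  internal I0 with children ['T', 'Q']
    leaf 'T' → 'T'
    leaf 'Q' → 'Q'
  → '(T,Q)'
  leaf 'B' → 'B'
→ '(((P,U,K,C),(R,M)),(T,Q),B)'
Final: (((P,U,K,C),(R,M)),(T,Q),B);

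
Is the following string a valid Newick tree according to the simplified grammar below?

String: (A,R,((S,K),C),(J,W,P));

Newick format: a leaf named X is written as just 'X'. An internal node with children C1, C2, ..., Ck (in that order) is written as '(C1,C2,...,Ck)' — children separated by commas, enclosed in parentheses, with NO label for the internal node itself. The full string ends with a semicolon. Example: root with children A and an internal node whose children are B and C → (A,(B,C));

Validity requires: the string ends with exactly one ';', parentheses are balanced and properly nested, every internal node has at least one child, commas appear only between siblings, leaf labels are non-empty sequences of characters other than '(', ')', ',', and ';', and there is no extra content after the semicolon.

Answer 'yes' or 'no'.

Input: (A,R,((S,K),C),(J,W,P));
Paren balance: 4 '(' vs 4 ')' OK
Ends with single ';': True
Full parse: OK
Valid: True

Answer: yes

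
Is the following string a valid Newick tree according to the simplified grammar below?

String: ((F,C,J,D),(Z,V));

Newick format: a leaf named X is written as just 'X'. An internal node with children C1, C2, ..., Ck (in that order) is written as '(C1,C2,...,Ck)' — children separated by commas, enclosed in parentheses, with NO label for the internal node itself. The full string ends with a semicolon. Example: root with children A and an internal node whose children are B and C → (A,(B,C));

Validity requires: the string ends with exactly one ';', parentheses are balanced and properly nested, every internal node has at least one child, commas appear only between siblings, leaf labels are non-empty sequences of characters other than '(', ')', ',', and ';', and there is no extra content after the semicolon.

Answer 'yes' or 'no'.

Input: ((F,C,J,D),(Z,V));
Paren balance: 3 '(' vs 3 ')' OK
Ends with single ';': True
Full parse: OK
Valid: True

Answer: yes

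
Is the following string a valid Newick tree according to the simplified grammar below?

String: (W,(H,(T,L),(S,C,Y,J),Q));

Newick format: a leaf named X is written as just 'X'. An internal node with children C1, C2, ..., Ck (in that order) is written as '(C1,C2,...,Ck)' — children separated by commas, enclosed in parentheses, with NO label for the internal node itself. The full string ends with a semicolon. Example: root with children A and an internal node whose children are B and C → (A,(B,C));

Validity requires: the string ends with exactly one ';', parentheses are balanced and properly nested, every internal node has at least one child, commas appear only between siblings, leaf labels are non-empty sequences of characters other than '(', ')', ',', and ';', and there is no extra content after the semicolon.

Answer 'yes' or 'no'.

Input: (W,(H,(T,L),(S,C,Y,J),Q));
Paren balance: 4 '(' vs 4 ')' OK
Ends with single ';': True
Full parse: OK
Valid: True

Answer: yes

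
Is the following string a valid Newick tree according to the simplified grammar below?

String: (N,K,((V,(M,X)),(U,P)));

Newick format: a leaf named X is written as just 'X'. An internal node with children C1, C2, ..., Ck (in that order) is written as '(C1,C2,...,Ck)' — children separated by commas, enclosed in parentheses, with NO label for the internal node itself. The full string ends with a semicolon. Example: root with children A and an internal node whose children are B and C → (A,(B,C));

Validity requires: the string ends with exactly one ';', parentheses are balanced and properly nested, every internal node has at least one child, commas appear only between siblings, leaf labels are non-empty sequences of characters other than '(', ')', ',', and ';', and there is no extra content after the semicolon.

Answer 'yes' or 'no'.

Input: (N,K,((V,(M,X)),(U,P)));
Paren balance: 5 '(' vs 5 ')' OK
Ends with single ';': True
Full parse: OK
Valid: True

Answer: yes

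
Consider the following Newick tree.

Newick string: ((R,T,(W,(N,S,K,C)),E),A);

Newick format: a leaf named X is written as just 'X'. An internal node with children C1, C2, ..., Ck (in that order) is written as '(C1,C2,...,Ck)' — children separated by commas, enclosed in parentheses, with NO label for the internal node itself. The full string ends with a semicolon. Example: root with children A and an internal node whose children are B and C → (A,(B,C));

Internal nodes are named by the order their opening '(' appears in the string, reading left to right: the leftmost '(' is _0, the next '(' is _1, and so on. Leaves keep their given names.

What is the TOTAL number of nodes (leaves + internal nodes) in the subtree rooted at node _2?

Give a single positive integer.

Answer: 7

Derivation:
Newick: ((R,T,(W,(N,S,K,C)),E),A);
Locate _2: it is the '(' at position 6 (the 3rd '(' reading left to right).
Query: subtree rooted at _2
_2: subtree_size = 1 + 6
  W: subtree_size = 1 + 0
  _3: subtree_size = 1 + 4
    N: subtree_size = 1 + 0
    S: subtree_size = 1 + 0
    K: subtree_size = 1 + 0
    C: subtree_size = 1 + 0
Total subtree size of _2: 7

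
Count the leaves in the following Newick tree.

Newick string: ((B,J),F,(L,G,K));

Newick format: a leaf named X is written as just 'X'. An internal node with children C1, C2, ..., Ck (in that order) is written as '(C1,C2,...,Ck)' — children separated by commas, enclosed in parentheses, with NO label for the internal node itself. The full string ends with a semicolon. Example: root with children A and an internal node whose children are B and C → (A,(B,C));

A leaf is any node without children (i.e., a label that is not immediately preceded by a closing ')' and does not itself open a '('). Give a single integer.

Newick: ((B,J),F,(L,G,K));
Scan left-to-right; a leaf is any maximal label run not followed by '(':
  pos 2: leaf 'B' → count = 1
  pos 4: leaf 'J' → count = 2
  pos 7: leaf 'F' → count = 3
  pos 10: leaf 'L' → count = 4
  pos 12: leaf 'G' → count = 5
  pos 14: leaf 'K' → count = 6
Total leaves: 6

Answer: 6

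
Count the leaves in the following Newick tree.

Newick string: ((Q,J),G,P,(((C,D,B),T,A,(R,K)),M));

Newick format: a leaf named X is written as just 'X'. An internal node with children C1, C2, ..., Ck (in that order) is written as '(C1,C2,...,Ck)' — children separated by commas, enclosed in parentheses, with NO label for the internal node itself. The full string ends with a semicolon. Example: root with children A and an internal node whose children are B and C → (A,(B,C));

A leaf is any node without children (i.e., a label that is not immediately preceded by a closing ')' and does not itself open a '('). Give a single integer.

Newick: ((Q,J),G,P,(((C,D,B),T,A,(R,K)),M));
Scan left-to-right; a leaf is any maximal label run not followed by '(':
  pos 2: leaf 'Q' → count = 1
  pos 4: leaf 'J' → count = 2
  pos 7: leaf 'G' → count = 3
  pos 9: leaf 'P' → count = 4
  pos 14: leaf 'C' → count = 5
  pos 16: leaf 'D' → count = 6
  pos 18: leaf 'B' → count = 7
  pos 21: leaf 'T' → count = 8
  pos 23: leaf 'A' → count = 9
  pos 26: leaf 'R' → count = 10
  pos 28: leaf 'K' → count = 11
  pos 32: leaf 'M' → count = 12
Total leaves: 12

Answer: 12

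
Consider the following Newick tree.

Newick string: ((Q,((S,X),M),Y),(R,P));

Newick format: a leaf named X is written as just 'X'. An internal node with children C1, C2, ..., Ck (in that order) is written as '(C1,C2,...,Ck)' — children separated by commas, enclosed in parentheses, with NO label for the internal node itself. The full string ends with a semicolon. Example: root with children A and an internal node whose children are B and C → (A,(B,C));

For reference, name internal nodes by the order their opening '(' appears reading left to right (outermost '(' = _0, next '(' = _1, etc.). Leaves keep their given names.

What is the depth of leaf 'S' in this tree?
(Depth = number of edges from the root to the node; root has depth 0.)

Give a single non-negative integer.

Newick: ((Q,((S,X),M),Y),(R,P));
Naming internals by '(' encounter order: outermost '(' = _0, next = _1, ...
Query node: S
Path from root: _0 -> _1 -> _2 -> _3 -> S
Depth of S: 4 (number of edges from root)

Answer: 4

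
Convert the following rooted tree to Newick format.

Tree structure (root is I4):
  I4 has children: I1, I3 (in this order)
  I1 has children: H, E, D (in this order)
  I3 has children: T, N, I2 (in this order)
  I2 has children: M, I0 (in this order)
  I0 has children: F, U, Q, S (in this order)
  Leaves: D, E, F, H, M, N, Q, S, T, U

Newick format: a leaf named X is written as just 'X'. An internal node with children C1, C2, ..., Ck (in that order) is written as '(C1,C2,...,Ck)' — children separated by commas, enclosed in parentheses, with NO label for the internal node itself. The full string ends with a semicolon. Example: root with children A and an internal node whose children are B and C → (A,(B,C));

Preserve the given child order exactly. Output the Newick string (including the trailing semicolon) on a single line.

internal I4 with children ['I1', 'I3']
  internal I1 with children ['H', 'E', 'D']
    leaf 'H' → 'H'
    leaf 'E' → 'E'
    leaf 'D' → 'D'
  → '(H,E,D)'
  internal I3 with children ['T', 'N', 'I2']
    leaf 'T' → 'T'
    leaf 'N' → 'N'
    internal I2 with children ['M', 'I0']
      leaf 'M' → 'M'
      internal I0 with children ['F', 'U', 'Q', 'S']
        leaf 'F' → 'F'
        leaf 'U' → 'U'
        leaf 'Q' → 'Q'
        leaf 'S' → 'S'
      → '(F,U,Q,S)'
    → '(M,(F,U,Q,S))'
  → '(T,N,(M,(F,U,Q,S)))'
→ '((H,E,D),(T,N,(M,(F,U,Q,S))))'
Final: ((H,E,D),(T,N,(M,(F,U,Q,S))));

Answer: ((H,E,D),(T,N,(M,(F,U,Q,S))));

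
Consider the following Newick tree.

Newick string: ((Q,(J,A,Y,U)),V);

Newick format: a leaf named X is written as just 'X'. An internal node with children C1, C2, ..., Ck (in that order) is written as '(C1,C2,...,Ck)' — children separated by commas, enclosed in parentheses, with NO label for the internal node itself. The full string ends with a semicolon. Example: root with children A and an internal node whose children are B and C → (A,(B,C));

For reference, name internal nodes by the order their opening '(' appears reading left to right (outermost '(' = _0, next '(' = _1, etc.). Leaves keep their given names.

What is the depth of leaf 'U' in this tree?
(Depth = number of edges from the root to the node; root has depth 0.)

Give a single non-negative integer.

Answer: 3

Derivation:
Newick: ((Q,(J,A,Y,U)),V);
Naming internals by '(' encounter order: outermost '(' = _0, next = _1, ...
Query node: U
Path from root: _0 -> _1 -> _2 -> U
Depth of U: 3 (number of edges from root)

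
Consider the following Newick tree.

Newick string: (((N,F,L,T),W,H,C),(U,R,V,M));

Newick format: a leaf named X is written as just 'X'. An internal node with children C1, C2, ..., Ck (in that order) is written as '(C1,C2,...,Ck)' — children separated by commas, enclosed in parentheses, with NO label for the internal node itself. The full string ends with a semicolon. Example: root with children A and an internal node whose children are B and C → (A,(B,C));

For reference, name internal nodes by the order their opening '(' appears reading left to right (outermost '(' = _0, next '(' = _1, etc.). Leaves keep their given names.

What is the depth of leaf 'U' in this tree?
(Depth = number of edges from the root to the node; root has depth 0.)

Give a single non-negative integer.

Answer: 2

Derivation:
Newick: (((N,F,L,T),W,H,C),(U,R,V,M));
Naming internals by '(' encounter order: outermost '(' = _0, next = _1, ...
Query node: U
Path from root: _0 -> _3 -> U
Depth of U: 2 (number of edges from root)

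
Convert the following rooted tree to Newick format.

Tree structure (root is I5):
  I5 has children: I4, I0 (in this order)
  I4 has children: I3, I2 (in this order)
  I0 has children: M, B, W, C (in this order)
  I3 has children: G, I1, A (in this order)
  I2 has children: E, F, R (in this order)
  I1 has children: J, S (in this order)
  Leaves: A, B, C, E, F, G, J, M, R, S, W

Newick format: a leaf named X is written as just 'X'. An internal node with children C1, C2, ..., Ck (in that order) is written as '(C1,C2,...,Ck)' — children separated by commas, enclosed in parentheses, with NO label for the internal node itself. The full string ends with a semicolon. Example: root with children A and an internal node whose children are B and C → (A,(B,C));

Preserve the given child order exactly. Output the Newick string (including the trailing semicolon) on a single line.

Answer: (((G,(J,S),A),(E,F,R)),(M,B,W,C));

Derivation:
internal I5 with children ['I4', 'I0']
  internal I4 with children ['I3', 'I2']
    internal I3 with children ['G', 'I1', 'A']
      leaf 'G' → 'G'
      internal I1 with children ['J', 'S']
        leaf 'J' → 'J'
        leaf 'S' → 'S'
      → '(J,S)'
      leaf 'A' → 'A'
    → '(G,(J,S),A)'
    internal I2 with children ['E', 'F', 'R']
      leaf 'E' → 'E'
      leaf 'F' → 'F'
      leaf 'R' → 'R'
    → '(E,F,R)'
  → '((G,(J,S),A),(E,F,R))'
  internal I0 with children ['M', 'B', 'W', 'C']
    leaf 'M' → 'M'
    leaf 'B' → 'B'
    leaf 'W' → 'W'
    leaf 'C' → 'C'
  → '(M,B,W,C)'
→ '(((G,(J,S),A),(E,F,R)),(M,B,W,C))'
Final: (((G,(J,S),A),(E,F,R)),(M,B,W,C));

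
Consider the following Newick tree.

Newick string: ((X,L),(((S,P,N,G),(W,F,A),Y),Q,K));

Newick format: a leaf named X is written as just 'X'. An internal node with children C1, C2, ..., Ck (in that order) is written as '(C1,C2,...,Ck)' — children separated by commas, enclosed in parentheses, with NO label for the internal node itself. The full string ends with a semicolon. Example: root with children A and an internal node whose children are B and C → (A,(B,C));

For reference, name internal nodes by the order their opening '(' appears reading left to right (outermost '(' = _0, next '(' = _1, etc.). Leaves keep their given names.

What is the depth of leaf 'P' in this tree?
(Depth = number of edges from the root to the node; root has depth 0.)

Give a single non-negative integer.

Answer: 4

Derivation:
Newick: ((X,L),(((S,P,N,G),(W,F,A),Y),Q,K));
Naming internals by '(' encounter order: outermost '(' = _0, next = _1, ...
Query node: P
Path from root: _0 -> _2 -> _3 -> _4 -> P
Depth of P: 4 (number of edges from root)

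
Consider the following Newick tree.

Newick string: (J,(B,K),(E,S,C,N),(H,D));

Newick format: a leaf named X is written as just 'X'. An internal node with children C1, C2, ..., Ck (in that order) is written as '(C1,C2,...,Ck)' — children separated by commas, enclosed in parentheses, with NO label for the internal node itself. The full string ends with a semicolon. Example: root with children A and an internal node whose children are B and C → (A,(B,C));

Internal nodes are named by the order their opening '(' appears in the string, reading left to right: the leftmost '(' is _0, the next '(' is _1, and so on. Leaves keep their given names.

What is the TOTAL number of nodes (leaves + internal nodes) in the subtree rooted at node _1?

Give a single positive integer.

Newick: (J,(B,K),(E,S,C,N),(H,D));
Locate _1: it is the '(' at position 3 (the 2nd '(' reading left to right).
Query: subtree rooted at _1
_1: subtree_size = 1 + 2
  B: subtree_size = 1 + 0
  K: subtree_size = 1 + 0
Total subtree size of _1: 3

Answer: 3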